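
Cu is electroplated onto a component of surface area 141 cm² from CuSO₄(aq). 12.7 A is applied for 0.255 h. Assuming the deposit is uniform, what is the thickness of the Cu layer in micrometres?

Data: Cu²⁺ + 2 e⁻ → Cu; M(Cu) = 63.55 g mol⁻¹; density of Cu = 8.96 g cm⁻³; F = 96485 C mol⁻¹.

Q = I·t = 12.70 × 918.00 = 11660 C; n(e⁻) = 0.1208 mol.
n(Cu) = n(e⁻)/2 = 0.06042 mol, so m = 0.06042 × 63.55 = 3.839 g.
Volume = m/ρ = 3.839 / 8.96 = 0.4285 cm³.
Thickness = V/A = 0.4285 / 141 = 0.00304 cm = 30.4 μm.

30.4 μm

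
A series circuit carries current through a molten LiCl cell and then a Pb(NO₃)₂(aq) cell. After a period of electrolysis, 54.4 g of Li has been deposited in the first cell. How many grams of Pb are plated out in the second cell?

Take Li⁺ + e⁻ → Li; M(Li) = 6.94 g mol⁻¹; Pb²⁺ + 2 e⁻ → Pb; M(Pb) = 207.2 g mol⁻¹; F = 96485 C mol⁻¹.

n(Li) = 54.4 / 6.94 = 7.839 mol.
Since Li⁺ + e⁻ → Li, n(e⁻) passed = 1 × 7.839 = 7.839 mol.
Cells in series carry the same charge, so the same 7.839 mol of electrons passes through cell 2.
Pb²⁺ + 2 e⁻ → Pb, so n(Pb) = 7.839 / 2 = 3.919 mol.
m(Pb) = 3.919 × 207.2 = 812 g.

812 g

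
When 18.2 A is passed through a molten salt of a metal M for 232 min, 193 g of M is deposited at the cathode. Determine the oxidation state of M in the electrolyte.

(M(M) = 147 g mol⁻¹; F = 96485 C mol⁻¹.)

+2

Q = I·t = 18.20 A × 13920 s = 253300 C, so n(e⁻) = 253300/96485 = 2.626 mol.
n(M) deposited = 193 / 147 = 1.313 mol.
Electrons per atom = n(e⁻)/n(M) = 2.626 / 1.313 = 2.00 ≈ 2, so the ion is M²⁺.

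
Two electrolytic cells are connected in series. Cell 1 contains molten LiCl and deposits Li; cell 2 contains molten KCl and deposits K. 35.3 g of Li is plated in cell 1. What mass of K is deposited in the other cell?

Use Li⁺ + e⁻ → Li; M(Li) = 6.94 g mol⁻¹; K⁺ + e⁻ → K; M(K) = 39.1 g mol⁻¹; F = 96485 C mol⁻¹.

199 g

n(Li) = 35.3 / 6.94 = 5.086 mol.
Since Li⁺ + e⁻ → Li, n(e⁻) passed = 1 × 5.086 = 5.086 mol.
Cells in series carry the same charge, so the same 5.086 mol of electrons passes through cell 2.
K⁺ + e⁻ → K, so n(K) = 5.086 / 1 = 5.086 mol.
m(K) = 5.086 × 39.1 = 199 g.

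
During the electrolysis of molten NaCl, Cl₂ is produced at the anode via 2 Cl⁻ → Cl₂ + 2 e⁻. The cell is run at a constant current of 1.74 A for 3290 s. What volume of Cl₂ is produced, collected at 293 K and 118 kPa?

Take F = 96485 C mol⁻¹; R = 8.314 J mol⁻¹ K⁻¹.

0.612 L

Q = I·t = 1.740 A × 3290.0 s = 5725 C.
n(e⁻) = Q/F = 5725 / 96485 = 0.05933 mol.
2 electrons are transferred per Cl₂ molecule, so n(Cl₂) = 0.05933 / 2 = 0.02967 mol.
V = nRT/P = (0.02967 × 8.314 × 293) / (118 × 10³ Pa) = 6.12 × 10⁻⁴ m³ = 0.612 L.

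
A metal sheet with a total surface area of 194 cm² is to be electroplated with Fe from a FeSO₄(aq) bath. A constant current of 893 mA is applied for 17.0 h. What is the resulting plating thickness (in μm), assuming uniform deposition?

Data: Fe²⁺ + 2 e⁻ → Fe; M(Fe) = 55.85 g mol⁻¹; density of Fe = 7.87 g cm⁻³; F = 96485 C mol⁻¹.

Q = I·t = 0.8930 × 61200 = 54650 C; n(e⁻) = 0.5664 mol.
n(Fe) = n(e⁻)/2 = 0.2832 mol, so m = 0.2832 × 55.85 = 15.82 g.
Volume = m/ρ = 15.82 / 7.87 = 2.010 cm³.
Thickness = V/A = 2.010 / 194 = 0.0104 cm = 104 μm.

104 μm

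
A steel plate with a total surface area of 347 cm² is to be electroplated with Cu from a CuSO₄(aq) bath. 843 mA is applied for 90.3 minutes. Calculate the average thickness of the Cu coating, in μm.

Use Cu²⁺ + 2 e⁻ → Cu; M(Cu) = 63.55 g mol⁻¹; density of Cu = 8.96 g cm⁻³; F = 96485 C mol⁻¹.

Q = I·t = 0.8430 × 5418.0 = 4567 C; n(e⁻) = 0.04734 mol.
n(Cu) = n(e⁻)/2 = 0.02367 mol, so m = 0.02367 × 63.55 = 1.504 g.
Volume = m/ρ = 1.504 / 8.96 = 0.1679 cm³.
Thickness = V/A = 0.1679 / 347 = 4.84 × 10⁻⁴ cm = 4.84 μm.

4.84 μm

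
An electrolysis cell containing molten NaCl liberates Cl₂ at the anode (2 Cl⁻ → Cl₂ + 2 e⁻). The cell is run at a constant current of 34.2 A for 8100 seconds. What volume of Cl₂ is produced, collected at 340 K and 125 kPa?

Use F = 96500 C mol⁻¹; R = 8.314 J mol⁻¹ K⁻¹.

Q = I·t = 34.20 A × 8100.0 s = 277000 C.
n(e⁻) = Q/F = 277000 / 96500 = 2.871 mol.
2 electrons are transferred per Cl₂ molecule, so n(Cl₂) = 2.871 / 2 = 1.435 mol.
V = nRT/P = (1.435 × 8.314 × 340) / (125 × 10³ Pa) = 0.0325 m³ = 32.5 L.

32.5 L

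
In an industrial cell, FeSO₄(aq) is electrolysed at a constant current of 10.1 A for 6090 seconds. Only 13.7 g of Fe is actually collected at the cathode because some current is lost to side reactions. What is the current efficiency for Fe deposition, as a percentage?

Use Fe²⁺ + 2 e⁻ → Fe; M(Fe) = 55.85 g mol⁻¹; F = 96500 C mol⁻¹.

77.0 %

Q = I·t = 10.10 × 6090.0 = 61510 C; n(e⁻) = 61510/96500 = 0.6374 mol.
Theoretical n(Fe) = n(e⁻)/2 = 0.3187 mol, i.e. m_theo = 0.3187 × 55.85 = 17.80 g.
Efficiency = m_actual / m_theo = 13.7 / 17.80 = 77.0 %.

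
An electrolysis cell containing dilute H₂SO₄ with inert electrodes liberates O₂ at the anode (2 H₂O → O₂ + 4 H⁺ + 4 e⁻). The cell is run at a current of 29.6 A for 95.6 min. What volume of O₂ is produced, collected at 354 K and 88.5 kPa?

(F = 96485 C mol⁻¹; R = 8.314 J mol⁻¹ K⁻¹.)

14.6 L

Q = I·t = 29.60 A × 5736.0 s = 169800 C.
n(e⁻) = Q/F = 169800 / 96485 = 1.760 mol.
4 electrons are transferred per O₂ molecule, so n(O₂) = 1.760 / 4 = 0.4399 mol.
V = nRT/P = (0.4399 × 8.314 × 354) / (88.5 × 10³ Pa) = 0.0146 m³ = 14.6 L.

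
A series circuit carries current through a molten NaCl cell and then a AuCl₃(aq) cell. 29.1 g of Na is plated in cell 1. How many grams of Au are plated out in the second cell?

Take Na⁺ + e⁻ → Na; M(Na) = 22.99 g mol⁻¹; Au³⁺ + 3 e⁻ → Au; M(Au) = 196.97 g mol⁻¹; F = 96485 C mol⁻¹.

n(Na) = 29.1 / 22.99 = 1.266 mol.
Since Na⁺ + e⁻ → Na, n(e⁻) passed = 1 × 1.266 = 1.266 mol.
Cells in series carry the same charge, so the same 1.266 mol of electrons passes through cell 2.
Au³⁺ + 3 e⁻ → Au, so n(Au) = 1.266 / 3 = 0.4219 mol.
m(Au) = 0.4219 × 196.97 = 83.1 g.

83.1 g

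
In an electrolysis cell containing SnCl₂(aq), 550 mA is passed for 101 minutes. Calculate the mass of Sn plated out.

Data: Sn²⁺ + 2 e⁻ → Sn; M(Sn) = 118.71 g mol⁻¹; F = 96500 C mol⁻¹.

Q = I·t = 0.5500 A × 6060.0 s = 3333 C.
n(e⁻) = Q/F = 3333 / 96500 = 0.03454 mol.
Sn²⁺ + 2 e⁻ → Sn, so n(Sn) = n(e⁻)/2 = 0.01727 mol.
m = n·M = 0.01727 × 118.71 = 2.05 g.

2.05 g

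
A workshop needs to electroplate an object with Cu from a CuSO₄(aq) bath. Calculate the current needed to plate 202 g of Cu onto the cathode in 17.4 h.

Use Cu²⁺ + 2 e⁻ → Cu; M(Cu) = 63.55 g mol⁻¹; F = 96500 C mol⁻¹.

9.79 A

n(Cu) = 202 / 63.55 = 3.179 mol.
n(e⁻) = 2 × 3.179 = 6.357 mol.
Q = n(e⁻)·F = 6.357 × 96500 = 613500 C.
I = Q/t = 613500 / 62640 s = 9.79 A.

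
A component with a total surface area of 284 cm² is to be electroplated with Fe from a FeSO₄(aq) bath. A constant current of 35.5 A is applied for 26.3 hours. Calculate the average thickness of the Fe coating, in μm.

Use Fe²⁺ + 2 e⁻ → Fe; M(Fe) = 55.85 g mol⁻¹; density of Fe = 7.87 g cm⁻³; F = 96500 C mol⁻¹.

Q = I·t = 35.50 × 94680 = 3361000 C; n(e⁻) = 34.83 mol.
n(Fe) = n(e⁻)/2 = 17.42 mol, so m = 17.42 × 55.85 = 972.6 g.
Volume = m/ρ = 972.6 / 7.87 = 123.6 cm³.
Thickness = V/A = 123.6 / 284 = 0.435 cm = 4350 μm.

4350 μm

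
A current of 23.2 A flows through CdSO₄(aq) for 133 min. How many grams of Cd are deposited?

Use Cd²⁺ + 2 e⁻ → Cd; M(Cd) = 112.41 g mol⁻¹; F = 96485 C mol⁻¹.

108 g

Q = I·t = 23.20 A × 7980.0 s = 185100 C.
n(e⁻) = Q/F = 185100 / 96485 = 1.919 mol.
Cd²⁺ + 2 e⁻ → Cd, so n(Cd) = n(e⁻)/2 = 0.9594 mol.
m = n·M = 0.9594 × 112.41 = 108 g.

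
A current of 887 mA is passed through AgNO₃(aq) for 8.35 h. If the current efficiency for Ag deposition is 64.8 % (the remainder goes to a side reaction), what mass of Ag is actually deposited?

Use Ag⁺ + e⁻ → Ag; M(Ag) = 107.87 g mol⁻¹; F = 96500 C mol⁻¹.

19.3 g

Q = I·t = 0.8870 × 30060 = 26660 C.
n(e⁻) = 26660/96500 = 0.2763 mol; theoretically n(Ag) = 0.2763/1 = 0.2763 mol, m_theo = 29.80 g.
At 64.8 % efficiency, m_actual = 0.648 × 29.80 = 19.3 g.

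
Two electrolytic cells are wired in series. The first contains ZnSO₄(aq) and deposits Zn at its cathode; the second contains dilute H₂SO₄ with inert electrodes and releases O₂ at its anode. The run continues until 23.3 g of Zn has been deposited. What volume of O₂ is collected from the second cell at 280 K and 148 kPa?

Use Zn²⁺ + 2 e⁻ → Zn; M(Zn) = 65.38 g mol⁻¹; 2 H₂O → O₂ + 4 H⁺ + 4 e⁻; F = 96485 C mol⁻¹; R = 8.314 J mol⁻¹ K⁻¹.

2.80 L

n(Zn) = 23.3 / 65.38 = 0.3564 mol, so n(e⁻) = 2 × 0.3564 = 0.7128 mol.
The cells are in series, so the same 0.7128 mol of electrons passes through the second cell.
2 H₂O → O₂ + 4 H⁺ + 4 e⁻ — 4 mol e⁻ per mol O₂, so n(O₂) = 0.7128/4 = 0.1782 mol.
V = nRT/P = (0.1782 × 8.314 × 280) / (148 × 10³) = 0.00280 m³ = 2.80 L.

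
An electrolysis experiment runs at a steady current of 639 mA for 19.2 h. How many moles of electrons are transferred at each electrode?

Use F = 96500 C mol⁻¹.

0.458 mol

Q = I·t = 0.6390 A × 69120 s = 44170 C.
n(e⁻) = Q/F = 44170 / 96500 = 0.458 mol.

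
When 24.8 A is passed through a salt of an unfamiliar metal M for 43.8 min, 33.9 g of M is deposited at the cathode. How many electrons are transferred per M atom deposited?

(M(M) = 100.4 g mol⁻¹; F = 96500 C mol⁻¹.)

Q = I·t = 24.80 A × 2628.0 s = 65170 C, so n(e⁻) = 65170/96500 = 0.6754 mol.
n(M) deposited = 33.9 / 100.4 = 0.3376 mol.
Electrons per atom = n(e⁻)/n(M) = 0.6754 / 0.3376 = 2.00 ≈ 2, so the ion is M²⁺.

2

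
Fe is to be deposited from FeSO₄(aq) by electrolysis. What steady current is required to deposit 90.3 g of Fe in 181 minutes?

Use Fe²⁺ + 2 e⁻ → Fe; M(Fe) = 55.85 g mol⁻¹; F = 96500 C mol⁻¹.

n(Fe) = 90.3 / 55.85 = 1.617 mol.
n(e⁻) = 2 × 1.617 = 3.234 mol.
Q = n(e⁻)·F = 3.234 × 96500 = 312000 C.
I = Q/t = 312000 / 10860 s = 28.7 A.

28.7 A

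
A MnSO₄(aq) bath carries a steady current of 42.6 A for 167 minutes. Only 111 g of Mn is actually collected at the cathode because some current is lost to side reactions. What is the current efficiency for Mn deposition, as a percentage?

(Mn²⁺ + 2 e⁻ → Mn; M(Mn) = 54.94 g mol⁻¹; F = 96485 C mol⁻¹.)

91.3 %

Q = I·t = 42.60 × 10020 = 426900 C; n(e⁻) = 426900/96485 = 4.424 mol.
Theoretical n(Mn) = n(e⁻)/2 = 2.212 mol, i.e. m_theo = 2.212 × 54.94 = 121.5 g.
Efficiency = m_actual / m_theo = 111 / 121.5 = 91.3 %.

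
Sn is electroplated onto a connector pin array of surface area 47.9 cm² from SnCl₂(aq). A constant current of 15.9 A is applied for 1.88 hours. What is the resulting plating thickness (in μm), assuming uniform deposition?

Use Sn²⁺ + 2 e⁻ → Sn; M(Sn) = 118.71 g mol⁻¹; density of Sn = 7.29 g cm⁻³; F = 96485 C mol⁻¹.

1900 μm

Q = I·t = 15.90 × 6768.0 = 107600 C; n(e⁻) = 1.115 mol.
n(Sn) = n(e⁻)/2 = 0.5577 mol, so m = 0.5577 × 118.71 = 66.20 g.
Volume = m/ρ = 66.20 / 7.29 = 9.081 cm³.
Thickness = V/A = 9.081 / 47.9 = 0.190 cm = 1900 μm.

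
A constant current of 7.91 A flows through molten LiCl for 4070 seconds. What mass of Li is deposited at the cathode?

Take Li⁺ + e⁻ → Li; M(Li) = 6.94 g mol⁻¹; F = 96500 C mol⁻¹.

Q = I·t = 7.910 A × 4070.0 s = 32190 C.
n(e⁻) = Q/F = 32190 / 96500 = 0.3336 mol.
Li⁺ + e⁻ → Li, so n(Li) = n(e⁻)/1 = 0.3336 mol.
m = n·M = 0.3336 × 6.94 = 2.32 g.

2.32 g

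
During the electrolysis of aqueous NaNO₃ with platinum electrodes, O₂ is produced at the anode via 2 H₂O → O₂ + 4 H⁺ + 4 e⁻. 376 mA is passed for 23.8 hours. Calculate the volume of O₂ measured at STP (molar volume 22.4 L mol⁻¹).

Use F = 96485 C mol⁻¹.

1.87 L

Q = I·t = 0.3760 A × 85680 s = 32220 C.
n(e⁻) = Q/F = 32220 / 96485 = 0.3339 mol.
4 electrons are transferred per O₂ molecule, so n(O₂) = 0.3339 / 4 = 0.08347 mol.
V = n × V_m = 0.08347 × 22.4 = 1.87 L.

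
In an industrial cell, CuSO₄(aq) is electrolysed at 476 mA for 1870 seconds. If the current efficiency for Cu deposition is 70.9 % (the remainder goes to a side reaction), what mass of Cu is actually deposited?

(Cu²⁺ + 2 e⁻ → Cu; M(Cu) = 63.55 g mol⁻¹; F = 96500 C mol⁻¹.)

0.208 g

Q = I·t = 0.4760 × 1870.0 = 890.1 C.
n(e⁻) = 890.1/96500 = 0.009224 mol; theoretically n(Cu) = 0.009224/2 = 0.004612 mol, m_theo = 0.2931 g.
At 70.9 % efficiency, m_actual = 0.709 × 0.2931 = 0.208 g.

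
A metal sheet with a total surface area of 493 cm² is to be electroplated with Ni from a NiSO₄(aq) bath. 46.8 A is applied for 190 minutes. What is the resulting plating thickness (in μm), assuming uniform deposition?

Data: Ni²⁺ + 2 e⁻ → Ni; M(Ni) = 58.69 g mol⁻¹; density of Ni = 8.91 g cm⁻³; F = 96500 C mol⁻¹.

Q = I·t = 46.80 × 11400 = 533500 C; n(e⁻) = 5.529 mol.
n(Ni) = n(e⁻)/2 = 2.764 mol, so m = 2.764 × 58.69 = 162.2 g.
Volume = m/ρ = 162.2 / 8.91 = 18.21 cm³.
Thickness = V/A = 18.21 / 493 = 0.0369 cm = 369 μm.

369 μm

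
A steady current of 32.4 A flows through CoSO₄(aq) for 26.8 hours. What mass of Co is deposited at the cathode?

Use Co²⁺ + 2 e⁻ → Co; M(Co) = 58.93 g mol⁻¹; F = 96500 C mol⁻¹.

Q = I·t = 32.40 A × 96480 s = 3126000 C.
n(e⁻) = Q/F = 3126000 / 96500 = 32.39 mol.
Co²⁺ + 2 e⁻ → Co, so n(Co) = n(e⁻)/2 = 16.20 mol.
m = n·M = 16.20 × 58.93 = 954 g.

954 g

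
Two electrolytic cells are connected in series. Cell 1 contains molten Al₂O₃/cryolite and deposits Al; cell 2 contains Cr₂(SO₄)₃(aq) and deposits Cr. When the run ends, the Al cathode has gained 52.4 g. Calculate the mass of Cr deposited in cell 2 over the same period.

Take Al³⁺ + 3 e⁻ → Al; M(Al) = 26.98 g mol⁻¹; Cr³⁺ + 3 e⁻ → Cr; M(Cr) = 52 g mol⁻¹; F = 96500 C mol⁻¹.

n(Al) = 52.4 / 26.98 = 1.942 mol.
Since Al³⁺ + 3 e⁻ → Al, n(e⁻) passed = 3 × 1.942 = 5.827 mol.
Cells in series carry the same charge, so the same 5.827 mol of electrons passes through cell 2.
Cr³⁺ + 3 e⁻ → Cr, so n(Cr) = 5.827 / 3 = 1.942 mol.
m(Cr) = 1.942 × 52 = 101 g.

101 g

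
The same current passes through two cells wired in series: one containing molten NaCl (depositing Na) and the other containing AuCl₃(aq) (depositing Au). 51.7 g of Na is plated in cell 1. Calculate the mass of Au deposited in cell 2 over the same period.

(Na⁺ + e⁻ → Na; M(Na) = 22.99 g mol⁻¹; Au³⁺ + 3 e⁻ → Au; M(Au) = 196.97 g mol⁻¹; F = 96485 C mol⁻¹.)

148 g

n(Na) = 51.7 / 22.99 = 2.249 mol.
Since Na⁺ + e⁻ → Na, n(e⁻) passed = 1 × 2.249 = 2.249 mol.
Cells in series carry the same charge, so the same 2.249 mol of electrons passes through cell 2.
Au³⁺ + 3 e⁻ → Au, so n(Au) = 2.249 / 3 = 0.7496 mol.
m(Au) = 0.7496 × 196.97 = 148 g.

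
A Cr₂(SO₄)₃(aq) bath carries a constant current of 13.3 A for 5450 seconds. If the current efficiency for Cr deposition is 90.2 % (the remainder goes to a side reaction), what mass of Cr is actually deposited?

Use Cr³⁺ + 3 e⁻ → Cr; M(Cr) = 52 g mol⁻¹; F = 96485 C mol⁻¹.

Q = I·t = 13.30 × 5450.0 = 72480 C.
n(e⁻) = 72480/96485 = 0.7513 mol; theoretically n(Cr) = 0.7513/3 = 0.2504 mol, m_theo = 13.02 g.
At 90.2 % efficiency, m_actual = 0.902 × 13.02 = 11.7 g.

11.7 g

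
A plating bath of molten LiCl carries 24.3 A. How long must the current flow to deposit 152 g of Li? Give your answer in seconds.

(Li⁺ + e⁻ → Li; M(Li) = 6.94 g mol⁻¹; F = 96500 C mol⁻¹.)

n(Li) = m/M = 152 / 6.94 = 21.90 mol.
Each Li atom requires 1 electron, so n(e⁻) = 1 × 21.90 = 21.90 mol.
Q = n(e⁻)·F = 21.90 × 96500 = 2114000 C.
t = Q/I = 2114000 / 24.30 A = 86980 s.

87000 s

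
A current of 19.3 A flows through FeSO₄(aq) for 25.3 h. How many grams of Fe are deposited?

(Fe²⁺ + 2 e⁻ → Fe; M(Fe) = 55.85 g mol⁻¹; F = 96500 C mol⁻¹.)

Q = I·t = 19.30 A × 91080 s = 1758000 C.
n(e⁻) = Q/F = 1758000 / 96500 = 18.22 mol.
Fe²⁺ + 2 e⁻ → Fe, so n(Fe) = n(e⁻)/2 = 9.108 mol.
m = n·M = 9.108 × 55.85 = 509 g.

509 g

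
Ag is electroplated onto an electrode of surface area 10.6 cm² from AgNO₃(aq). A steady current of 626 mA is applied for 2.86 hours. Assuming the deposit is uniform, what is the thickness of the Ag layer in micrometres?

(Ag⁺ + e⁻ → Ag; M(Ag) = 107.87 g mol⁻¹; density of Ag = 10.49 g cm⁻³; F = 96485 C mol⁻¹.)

Q = I·t = 0.6260 × 10296 = 6445 C; n(e⁻) = 0.06680 mol.
n(Ag) = n(e⁻)/1 = 0.06680 mol, so m = 0.06680 × 107.87 = 7.206 g.
Volume = m/ρ = 7.206 / 10.49 = 0.6869 cm³.
Thickness = V/A = 0.6869 / 10.6 = 0.0648 cm = 648 μm.

648 μm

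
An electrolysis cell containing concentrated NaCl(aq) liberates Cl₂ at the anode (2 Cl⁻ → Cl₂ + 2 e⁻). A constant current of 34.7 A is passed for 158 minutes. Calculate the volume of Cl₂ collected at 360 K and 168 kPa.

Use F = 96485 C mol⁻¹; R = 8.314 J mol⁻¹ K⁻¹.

Q = I·t = 34.70 A × 9480.0 s = 329000 C.
n(e⁻) = Q/F = 329000 / 96485 = 3.409 mol.
2 electrons are transferred per Cl₂ molecule, so n(Cl₂) = 3.409 / 2 = 1.705 mol.
V = nRT/P = (1.705 × 8.314 × 360) / (168 × 10³ Pa) = 0.0304 m³ = 30.4 L.

30.4 L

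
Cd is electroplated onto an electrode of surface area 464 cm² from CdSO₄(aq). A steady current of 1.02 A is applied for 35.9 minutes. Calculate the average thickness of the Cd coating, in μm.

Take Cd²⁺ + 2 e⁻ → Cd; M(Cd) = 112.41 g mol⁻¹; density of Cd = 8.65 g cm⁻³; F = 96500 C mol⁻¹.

Q = I·t = 1.020 × 2154.0 = 2197 C; n(e⁻) = 0.02277 mol.
n(Cd) = n(e⁻)/2 = 0.01138 mol, so m = 0.01138 × 112.41 = 1.280 g.
Volume = m/ρ = 1.280 / 8.65 = 0.1479 cm³.
Thickness = V/A = 0.1479 / 464 = 3.19 × 10⁻⁴ cm = 3.19 μm.

3.19 μm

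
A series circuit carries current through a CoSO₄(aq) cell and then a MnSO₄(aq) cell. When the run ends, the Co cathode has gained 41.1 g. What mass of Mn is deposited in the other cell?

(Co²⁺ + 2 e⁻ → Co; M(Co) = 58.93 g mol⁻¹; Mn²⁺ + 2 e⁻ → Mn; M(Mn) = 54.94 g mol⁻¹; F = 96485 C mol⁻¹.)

38.3 g

n(Co) = 41.1 / 58.93 = 0.6974 mol.
Since Co²⁺ + 2 e⁻ → Co, n(e⁻) passed = 2 × 0.6974 = 1.395 mol.
Cells in series carry the same charge, so the same 1.395 mol of electrons passes through cell 2.
Mn²⁺ + 2 e⁻ → Mn, so n(Mn) = 1.395 / 2 = 0.6974 mol.
m(Mn) = 0.6974 × 54.94 = 38.3 g.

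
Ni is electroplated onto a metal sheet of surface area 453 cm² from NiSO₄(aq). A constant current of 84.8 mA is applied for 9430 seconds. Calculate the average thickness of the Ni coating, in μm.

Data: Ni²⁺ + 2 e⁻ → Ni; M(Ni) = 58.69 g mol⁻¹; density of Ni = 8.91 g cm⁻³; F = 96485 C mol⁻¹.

Q = I·t = 0.08480 × 9430.0 = 799.7 C; n(e⁻) = 0.008288 mol.
n(Ni) = n(e⁻)/2 = 0.004144 mol, so m = 0.004144 × 58.69 = 0.2432 g.
Volume = m/ρ = 0.2432 / 8.91 = 0.02730 cm³.
Thickness = V/A = 0.02730 / 453 = 6.03 × 10⁻⁵ cm = 0.603 μm.

0.603 μm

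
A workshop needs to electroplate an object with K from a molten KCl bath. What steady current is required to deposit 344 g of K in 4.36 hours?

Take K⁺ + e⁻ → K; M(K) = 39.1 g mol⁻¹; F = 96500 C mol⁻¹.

54.1 A

n(K) = 344 / 39.1 = 8.798 mol.
n(e⁻) = 1 × 8.798 = 8.798 mol.
Q = n(e⁻)·F = 8.798 × 96500 = 849000 C.
I = Q/t = 849000 / 15696 s = 54.1 A.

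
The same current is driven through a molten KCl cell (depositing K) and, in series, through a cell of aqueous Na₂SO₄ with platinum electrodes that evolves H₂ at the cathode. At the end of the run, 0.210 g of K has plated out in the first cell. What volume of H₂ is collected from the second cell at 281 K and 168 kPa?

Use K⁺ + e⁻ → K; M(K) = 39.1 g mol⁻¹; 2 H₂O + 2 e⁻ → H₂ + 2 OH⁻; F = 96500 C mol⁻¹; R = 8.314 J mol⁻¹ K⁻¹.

0.0373 L

n(K) = 0.210 / 39.1 = 0.005371 mol, so n(e⁻) = 1 × 0.005371 = 0.005371 mol.
The cells are in series, so the same 0.005371 mol of electrons passes through the second cell.
2 H₂O + 2 e⁻ → H₂ + 2 OH⁻ — 2 mol e⁻ per mol H₂, so n(H₂) = 0.005371/2 = 0.002685 mol.
V = nRT/P = (0.002685 × 8.314 × 281) / (168 × 10³) = 3.73 × 10⁻⁵ m³ = 0.0373 L.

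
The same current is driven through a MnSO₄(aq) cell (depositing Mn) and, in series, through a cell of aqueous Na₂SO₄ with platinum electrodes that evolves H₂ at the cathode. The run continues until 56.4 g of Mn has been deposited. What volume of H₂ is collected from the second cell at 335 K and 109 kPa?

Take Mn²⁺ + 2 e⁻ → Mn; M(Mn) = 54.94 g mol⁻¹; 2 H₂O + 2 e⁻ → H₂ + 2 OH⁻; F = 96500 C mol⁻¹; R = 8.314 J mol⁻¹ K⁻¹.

n(Mn) = 56.4 / 54.94 = 1.027 mol, so n(e⁻) = 2 × 1.027 = 2.053 mol.
The cells are in series, so the same 2.053 mol of electrons passes through the second cell.
2 H₂O + 2 e⁻ → H₂ + 2 OH⁻ — 2 mol e⁻ per mol H₂, so n(H₂) = 2.053/2 = 1.027 mol.
V = nRT/P = (1.027 × 8.314 × 335) / (109 × 10³) = 0.0262 m³ = 26.2 L.

26.2 L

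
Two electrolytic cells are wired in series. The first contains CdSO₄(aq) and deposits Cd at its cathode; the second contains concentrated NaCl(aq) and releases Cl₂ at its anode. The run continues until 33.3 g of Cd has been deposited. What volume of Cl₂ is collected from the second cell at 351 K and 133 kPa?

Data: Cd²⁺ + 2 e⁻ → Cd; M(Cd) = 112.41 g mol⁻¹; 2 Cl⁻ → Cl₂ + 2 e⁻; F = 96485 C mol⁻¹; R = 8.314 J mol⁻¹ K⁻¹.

6.50 L

n(Cd) = 33.3 / 112.41 = 0.2962 mol, so n(e⁻) = 2 × 0.2962 = 0.5925 mol.
The cells are in series, so the same 0.5925 mol of electrons passes through the second cell.
2 Cl⁻ → Cl₂ + 2 e⁻ — 2 mol e⁻ per mol Cl₂, so n(Cl₂) = 0.5925/2 = 0.2962 mol.
V = nRT/P = (0.2962 × 8.314 × 351) / (133 × 10³) = 0.00650 m³ = 6.50 L.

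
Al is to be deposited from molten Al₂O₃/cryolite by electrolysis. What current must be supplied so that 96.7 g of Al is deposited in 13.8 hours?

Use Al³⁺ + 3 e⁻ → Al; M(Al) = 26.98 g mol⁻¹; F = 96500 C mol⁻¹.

n(Al) = 96.7 / 26.98 = 3.584 mol.
n(e⁻) = 3 × 3.584 = 10.75 mol.
Q = n(e⁻)·F = 10.75 × 96500 = 1038000 C.
I = Q/t = 1038000 / 49680 s = 20.9 A.

20.9 A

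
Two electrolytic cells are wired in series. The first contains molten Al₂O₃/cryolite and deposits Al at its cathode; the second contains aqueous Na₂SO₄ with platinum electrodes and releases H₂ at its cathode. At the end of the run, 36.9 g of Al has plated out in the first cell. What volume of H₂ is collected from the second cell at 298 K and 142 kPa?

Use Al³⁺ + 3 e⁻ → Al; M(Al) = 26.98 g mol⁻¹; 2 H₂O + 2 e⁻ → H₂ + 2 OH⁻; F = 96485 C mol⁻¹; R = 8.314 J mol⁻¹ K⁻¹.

35.8 L

n(Al) = 36.9 / 26.98 = 1.368 mol, so n(e⁻) = 3 × 1.368 = 4.103 mol.
The cells are in series, so the same 4.103 mol of electrons passes through the second cell.
2 H₂O + 2 e⁻ → H₂ + 2 OH⁻ — 2 mol e⁻ per mol H₂, so n(H₂) = 4.103/2 = 2.052 mol.
V = nRT/P = (2.052 × 8.314 × 298) / (142 × 10³) = 0.0358 m³ = 35.8 L.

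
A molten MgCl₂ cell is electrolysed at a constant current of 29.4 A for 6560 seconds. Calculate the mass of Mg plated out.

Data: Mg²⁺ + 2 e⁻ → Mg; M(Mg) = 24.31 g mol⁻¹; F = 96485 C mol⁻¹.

24.3 g

Q = I·t = 29.40 A × 6560.0 s = 192900 C.
n(e⁻) = Q/F = 192900 / 96485 = 1.999 mol.
Mg²⁺ + 2 e⁻ → Mg, so n(Mg) = n(e⁻)/2 = 0.9995 mol.
m = n·M = 0.9995 × 24.31 = 24.3 g.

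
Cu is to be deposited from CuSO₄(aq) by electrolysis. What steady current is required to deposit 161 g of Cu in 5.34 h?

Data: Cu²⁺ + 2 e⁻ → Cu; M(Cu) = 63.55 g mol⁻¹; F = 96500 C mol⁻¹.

n(Cu) = 161 / 63.55 = 2.533 mol.
n(e⁻) = 2 × 2.533 = 5.067 mol.
Q = n(e⁻)·F = 5.067 × 96500 = 489000 C.
I = Q/t = 489000 / 19224 s = 25.4 A.

25.4 A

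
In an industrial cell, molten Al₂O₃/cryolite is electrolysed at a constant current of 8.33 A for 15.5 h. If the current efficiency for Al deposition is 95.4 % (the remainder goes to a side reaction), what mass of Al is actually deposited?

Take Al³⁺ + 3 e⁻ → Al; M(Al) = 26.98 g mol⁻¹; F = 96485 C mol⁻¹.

Q = I·t = 8.330 × 55800 = 464800 C.
n(e⁻) = 464800/96485 = 4.817 mol; theoretically n(Al) = 4.817/3 = 1.606 mol, m_theo = 43.33 g.
At 95.4 % efficiency, m_actual = 0.954 × 43.33 = 41.3 g.

41.3 g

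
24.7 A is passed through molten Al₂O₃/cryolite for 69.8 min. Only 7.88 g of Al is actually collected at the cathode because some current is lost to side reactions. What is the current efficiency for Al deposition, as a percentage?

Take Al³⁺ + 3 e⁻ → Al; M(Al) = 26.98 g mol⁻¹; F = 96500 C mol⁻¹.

Q = I·t = 24.70 × 4188.0 = 103400 C; n(e⁻) = 103400/96500 = 1.072 mol.
Theoretical n(Al) = n(e⁻)/3 = 0.3573 mol, i.e. m_theo = 0.3573 × 26.98 = 9.640 g.
Efficiency = m_actual / m_theo = 7.88 / 9.640 = 81.7 %.

81.7 %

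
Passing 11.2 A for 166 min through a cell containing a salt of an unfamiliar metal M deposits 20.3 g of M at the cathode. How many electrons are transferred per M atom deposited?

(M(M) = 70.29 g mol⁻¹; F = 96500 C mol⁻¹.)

Q = I·t = 11.20 A × 9960.0 s = 111600 C, so n(e⁻) = 111600/96500 = 1.156 mol.
n(M) deposited = 20.3 / 70.29 = 0.2888 mol.
Electrons per atom = n(e⁻)/n(M) = 1.156 / 0.2888 = 4.00 ≈ 4, so the ion is M⁴⁺.

4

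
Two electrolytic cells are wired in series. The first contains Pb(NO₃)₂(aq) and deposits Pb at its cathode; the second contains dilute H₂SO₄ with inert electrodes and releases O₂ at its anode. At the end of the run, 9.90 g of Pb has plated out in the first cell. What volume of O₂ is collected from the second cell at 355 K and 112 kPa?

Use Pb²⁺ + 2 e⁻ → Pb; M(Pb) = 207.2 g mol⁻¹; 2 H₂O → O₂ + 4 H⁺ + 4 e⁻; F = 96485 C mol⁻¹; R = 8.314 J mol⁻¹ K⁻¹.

0.630 L

n(Pb) = 9.90 / 207.2 = 0.04778 mol, so n(e⁻) = 2 × 0.04778 = 0.09556 mol.
The cells are in series, so the same 0.09556 mol of electrons passes through the second cell.
2 H₂O → O₂ + 4 H⁺ + 4 e⁻ — 4 mol e⁻ per mol O₂, so n(O₂) = 0.09556/4 = 0.02389 mol.
V = nRT/P = (0.02389 × 8.314 × 355) / (112 × 10³) = 6.30 × 10⁻⁴ m³ = 0.630 L.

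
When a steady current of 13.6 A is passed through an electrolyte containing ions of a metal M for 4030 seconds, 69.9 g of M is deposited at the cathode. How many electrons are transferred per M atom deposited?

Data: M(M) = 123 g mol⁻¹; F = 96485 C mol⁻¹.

Q = I·t = 13.60 A × 4030.0 s = 54810 C, so n(e⁻) = 54810/96485 = 0.5680 mol.
n(M) deposited = 69.9 / 123 = 0.5683 mol.
Electrons per atom = n(e⁻)/n(M) = 0.5680 / 0.5683 = 1.00 ≈ 1, so the ion is M⁺.

1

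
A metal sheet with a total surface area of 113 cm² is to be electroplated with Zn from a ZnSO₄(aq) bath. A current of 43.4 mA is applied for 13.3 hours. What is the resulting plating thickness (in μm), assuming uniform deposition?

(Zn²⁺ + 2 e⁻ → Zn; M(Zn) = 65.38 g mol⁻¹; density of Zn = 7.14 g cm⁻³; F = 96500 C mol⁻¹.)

8.72 μm

Q = I·t = 0.04340 × 47880 = 2078 C; n(e⁻) = 0.02153 mol.
n(Zn) = n(e⁻)/2 = 0.01077 mol, so m = 0.01077 × 65.38 = 0.7039 g.
Volume = m/ρ = 0.7039 / 7.14 = 0.09859 cm³.
Thickness = V/A = 0.09859 / 113 = 8.72 × 10⁻⁴ cm = 8.72 μm.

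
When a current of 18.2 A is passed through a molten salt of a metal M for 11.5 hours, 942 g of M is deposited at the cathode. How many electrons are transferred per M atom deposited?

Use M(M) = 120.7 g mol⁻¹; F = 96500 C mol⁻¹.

Q = I·t = 18.20 A × 41400 s = 753500 C, so n(e⁻) = 753500/96500 = 7.808 mol.
n(M) deposited = 942 / 120.7 = 7.804 mol.
Electrons per atom = n(e⁻)/n(M) = 7.808 / 7.804 = 1.00 ≈ 1, so the ion is M⁺.

1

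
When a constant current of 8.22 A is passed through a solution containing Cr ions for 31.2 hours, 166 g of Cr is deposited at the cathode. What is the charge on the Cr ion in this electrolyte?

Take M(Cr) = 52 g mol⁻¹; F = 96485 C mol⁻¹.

Q = I·t = 8.220 A × 112320 s = 923300 C, so n(e⁻) = 923300/96485 = 9.569 mol.
n(Cr) deposited = 166 / 52 = 3.192 mol.
Electrons per atom = n(e⁻)/n(Cr) = 9.569 / 3.192 = 3.00 ≈ 3, so the ion is Cr³⁺.

+3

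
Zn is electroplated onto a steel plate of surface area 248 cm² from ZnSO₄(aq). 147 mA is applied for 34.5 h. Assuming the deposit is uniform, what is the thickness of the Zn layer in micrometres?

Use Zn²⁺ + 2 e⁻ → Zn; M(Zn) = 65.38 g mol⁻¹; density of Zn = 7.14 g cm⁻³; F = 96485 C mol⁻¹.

34.9 μm

Q = I·t = 0.1470 × 124200 = 18260 C; n(e⁻) = 0.1892 mol.
n(Zn) = n(e⁻)/2 = 0.09461 mol, so m = 0.09461 × 65.38 = 6.186 g.
Volume = m/ρ = 6.186 / 7.14 = 0.8664 cm³.
Thickness = V/A = 0.8664 / 248 = 0.00349 cm = 34.9 μm.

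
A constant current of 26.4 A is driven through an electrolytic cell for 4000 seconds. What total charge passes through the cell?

Q = I·t = 26.40 A × 4000.0 s = 1.06 × 10⁵ C.

1.06 × 10⁵ C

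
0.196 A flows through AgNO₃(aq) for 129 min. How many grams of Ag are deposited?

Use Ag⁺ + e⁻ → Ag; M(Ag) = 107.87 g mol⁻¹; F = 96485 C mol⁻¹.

Q = I·t = 0.1960 A × 7740.0 s = 1517 C.
n(e⁻) = Q/F = 1517 / 96485 = 0.01572 mol.
Ag⁺ + e⁻ → Ag, so n(Ag) = n(e⁻)/1 = 0.01572 mol.
m = n·M = 0.01572 × 107.87 = 1.70 g.

1.70 g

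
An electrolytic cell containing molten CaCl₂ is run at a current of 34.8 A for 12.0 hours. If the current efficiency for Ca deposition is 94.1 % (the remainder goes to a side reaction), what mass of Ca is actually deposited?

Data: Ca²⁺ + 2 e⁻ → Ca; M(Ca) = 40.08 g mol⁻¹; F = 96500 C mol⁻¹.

Q = I·t = 34.80 × 43200 = 1503000 C.
n(e⁻) = 1503000/96500 = 15.58 mol; theoretically n(Ca) = 15.58/2 = 7.789 mol, m_theo = 312.2 g.
At 94.1 % efficiency, m_actual = 0.941 × 312.2 = 294 g.

294 g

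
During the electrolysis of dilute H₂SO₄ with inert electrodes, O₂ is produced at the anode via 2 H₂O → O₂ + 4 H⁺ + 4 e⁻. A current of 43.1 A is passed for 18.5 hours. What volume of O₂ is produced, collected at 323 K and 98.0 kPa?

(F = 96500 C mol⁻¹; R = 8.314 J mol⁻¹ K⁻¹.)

Q = I·t = 43.10 A × 66600 s = 2870000 C.
n(e⁻) = Q/F = 2870000 / 96500 = 29.75 mol.
4 electrons are transferred per O₂ molecule, so n(O₂) = 29.75 / 4 = 7.436 mol.
V = nRT/P = (7.436 × 8.314 × 323) / (98.0 × 10³ Pa) = 0.204 m³ = 204 L.

204 L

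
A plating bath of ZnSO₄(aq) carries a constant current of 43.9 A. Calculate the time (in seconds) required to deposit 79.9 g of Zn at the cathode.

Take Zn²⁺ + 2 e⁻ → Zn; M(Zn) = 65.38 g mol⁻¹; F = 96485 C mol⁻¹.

n(Zn) = m/M = 79.9 / 65.38 = 1.222 mol.
Each Zn atom requires 2 electrons, so n(e⁻) = 2 × 1.222 = 2.444 mol.
Q = n(e⁻)·F = 2.444 × 96485 = 235800 C.
t = Q/I = 235800 / 43.90 A = 5372 s.

5370 s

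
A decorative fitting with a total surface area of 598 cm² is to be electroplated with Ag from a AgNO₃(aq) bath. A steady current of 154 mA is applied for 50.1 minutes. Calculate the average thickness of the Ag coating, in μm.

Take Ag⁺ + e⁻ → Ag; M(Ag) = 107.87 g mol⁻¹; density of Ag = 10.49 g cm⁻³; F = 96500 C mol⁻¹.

0.825 μm

Q = I·t = 0.1540 × 3006.0 = 462.9 C; n(e⁻) = 0.004797 mol.
n(Ag) = n(e⁻)/1 = 0.004797 mol, so m = 0.004797 × 107.87 = 0.5175 g.
Volume = m/ρ = 0.5175 / 10.49 = 0.04933 cm³.
Thickness = V/A = 0.04933 / 598 = 8.25 × 10⁻⁵ cm = 0.825 μm.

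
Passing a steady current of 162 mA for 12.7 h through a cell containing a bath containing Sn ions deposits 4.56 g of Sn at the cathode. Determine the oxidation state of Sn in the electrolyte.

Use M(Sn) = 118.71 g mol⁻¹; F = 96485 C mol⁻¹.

+2

Q = I·t = 0.1620 A × 45720 s = 7407 C, so n(e⁻) = 7407/96485 = 0.07676 mol.
n(Sn) deposited = 4.56 / 118.71 = 0.03841 mol.
Electrons per atom = n(e⁻)/n(Sn) = 0.07676 / 0.03841 = 2.00 ≈ 2, so the ion is Sn²⁺.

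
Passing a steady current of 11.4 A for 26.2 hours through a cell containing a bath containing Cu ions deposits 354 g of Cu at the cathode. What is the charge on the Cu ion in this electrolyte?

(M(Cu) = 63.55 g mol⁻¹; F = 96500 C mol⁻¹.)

+2

Q = I·t = 11.40 A × 94320 s = 1075000 C, so n(e⁻) = 1075000/96500 = 11.14 mol.
n(Cu) deposited = 354 / 63.55 = 5.570 mol.
Electrons per atom = n(e⁻)/n(Cu) = 11.14 / 5.570 = 2.00 ≈ 2, so the ion is Cu²⁺.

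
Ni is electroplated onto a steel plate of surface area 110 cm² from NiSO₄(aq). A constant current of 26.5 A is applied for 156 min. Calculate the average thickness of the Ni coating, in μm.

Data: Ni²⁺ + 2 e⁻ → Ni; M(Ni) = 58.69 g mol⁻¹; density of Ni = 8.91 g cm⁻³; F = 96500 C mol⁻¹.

Q = I·t = 26.50 × 9360.0 = 248000 C; n(e⁻) = 2.570 mol.
n(Ni) = n(e⁻)/2 = 1.285 mol, so m = 1.285 × 58.69 = 75.43 g.
Volume = m/ρ = 75.43 / 8.91 = 8.465 cm³.
Thickness = V/A = 8.465 / 110 = 0.0770 cm = 770 μm.

770 μm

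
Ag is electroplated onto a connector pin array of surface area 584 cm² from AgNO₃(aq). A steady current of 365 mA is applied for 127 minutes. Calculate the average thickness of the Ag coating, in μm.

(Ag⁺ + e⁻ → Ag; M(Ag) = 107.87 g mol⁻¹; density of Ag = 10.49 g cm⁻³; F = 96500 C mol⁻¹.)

5.07 μm

Q = I·t = 0.3650 × 7620.0 = 2781 C; n(e⁻) = 0.02882 mol.
n(Ag) = n(e⁻)/1 = 0.02882 mol, so m = 0.02882 × 107.87 = 3.109 g.
Volume = m/ρ = 3.109 / 10.49 = 0.2964 cm³.
Thickness = V/A = 0.2964 / 584 = 5.07 × 10⁻⁴ cm = 5.07 μm.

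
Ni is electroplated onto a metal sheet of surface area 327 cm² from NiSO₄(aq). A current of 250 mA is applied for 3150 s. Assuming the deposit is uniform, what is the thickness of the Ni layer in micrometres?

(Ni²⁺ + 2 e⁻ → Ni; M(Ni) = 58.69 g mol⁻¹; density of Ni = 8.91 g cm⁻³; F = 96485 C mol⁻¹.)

Q = I·t = 0.2500 × 3150.0 = 787.5 C; n(e⁻) = 0.008162 mol.
n(Ni) = n(e⁻)/2 = 0.004081 mol, so m = 0.004081 × 58.69 = 0.2395 g.
Volume = m/ρ = 0.2395 / 8.91 = 0.02688 cm³.
Thickness = V/A = 0.02688 / 327 = 8.22 × 10⁻⁵ cm = 0.822 μm.

0.822 μm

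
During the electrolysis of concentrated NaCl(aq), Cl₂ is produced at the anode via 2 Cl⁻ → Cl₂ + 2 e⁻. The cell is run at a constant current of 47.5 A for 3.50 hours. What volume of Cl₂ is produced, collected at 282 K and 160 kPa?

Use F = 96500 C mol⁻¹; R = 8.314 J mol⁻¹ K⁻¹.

Q = I·t = 47.50 A × 12600 s = 598500 C.
n(e⁻) = Q/F = 598500 / 96500 = 6.202 mol.
2 electrons are transferred per Cl₂ molecule, so n(Cl₂) = 6.202 / 2 = 3.101 mol.
V = nRT/P = (3.101 × 8.314 × 282) / (160 × 10³ Pa) = 0.0454 m³ = 45.4 L.

45.4 L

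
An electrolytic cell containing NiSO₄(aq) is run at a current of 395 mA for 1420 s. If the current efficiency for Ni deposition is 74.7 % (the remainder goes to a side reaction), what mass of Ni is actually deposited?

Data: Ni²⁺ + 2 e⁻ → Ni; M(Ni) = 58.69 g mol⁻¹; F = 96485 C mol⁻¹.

Q = I·t = 0.3950 × 1420.0 = 560.9 C.
n(e⁻) = 560.9/96485 = 0.005813 mol; theoretically n(Ni) = 0.005813/2 = 0.002907 mol, m_theo = 0.1706 g.
At 74.7 % efficiency, m_actual = 0.747 × 0.1706 = 0.127 g.

0.127 g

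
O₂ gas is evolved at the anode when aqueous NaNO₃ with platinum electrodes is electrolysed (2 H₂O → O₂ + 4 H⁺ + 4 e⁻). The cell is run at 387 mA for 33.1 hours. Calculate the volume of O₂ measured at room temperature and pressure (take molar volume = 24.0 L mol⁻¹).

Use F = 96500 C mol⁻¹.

Q = I·t = 0.3870 A × 119160 s = 46110 C.
n(e⁻) = Q/F = 46110 / 96500 = 0.4779 mol.
4 electrons are transferred per O₂ molecule, so n(O₂) = 0.4779 / 4 = 0.1195 mol.
V = n × V_m = 0.1195 × 24.0 = 2.87 L.

2.87 L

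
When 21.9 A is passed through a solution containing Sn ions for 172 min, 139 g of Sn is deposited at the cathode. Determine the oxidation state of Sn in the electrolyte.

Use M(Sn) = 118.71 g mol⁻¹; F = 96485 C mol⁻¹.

Q = I·t = 21.90 A × 10320 s = 226000 C, so n(e⁻) = 226000/96485 = 2.342 mol.
n(Sn) deposited = 139 / 118.71 = 1.171 mol.
Electrons per atom = n(e⁻)/n(Sn) = 2.342 / 1.171 = 2.00 ≈ 2, so the ion is Sn²⁺.

+2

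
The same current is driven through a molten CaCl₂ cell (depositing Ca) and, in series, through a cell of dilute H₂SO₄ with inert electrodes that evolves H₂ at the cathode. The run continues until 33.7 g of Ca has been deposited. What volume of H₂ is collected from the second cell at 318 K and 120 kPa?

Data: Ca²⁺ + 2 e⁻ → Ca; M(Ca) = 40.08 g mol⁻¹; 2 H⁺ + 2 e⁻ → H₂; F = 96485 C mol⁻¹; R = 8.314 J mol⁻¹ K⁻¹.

n(Ca) = 33.7 / 40.08 = 0.8408 mol, so n(e⁻) = 2 × 0.8408 = 1.682 mol.
The cells are in series, so the same 1.682 mol of electrons passes through the second cell.
2 H⁺ + 2 e⁻ → H₂ — 2 mol e⁻ per mol H₂, so n(H₂) = 1.682/2 = 0.8408 mol.
V = nRT/P = (0.8408 × 8.314 × 318) / (120 × 10³) = 0.0185 m³ = 18.5 L.

18.5 L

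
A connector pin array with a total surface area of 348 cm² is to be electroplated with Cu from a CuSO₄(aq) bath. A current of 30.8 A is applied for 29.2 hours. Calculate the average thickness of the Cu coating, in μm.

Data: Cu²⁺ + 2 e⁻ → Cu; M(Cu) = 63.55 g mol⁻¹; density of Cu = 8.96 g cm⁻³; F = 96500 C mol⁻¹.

Q = I·t = 30.80 × 105120 = 3238000 C; n(e⁻) = 33.55 mol.
n(Cu) = n(e⁻)/2 = 16.78 mol, so m = 16.78 × 63.55 = 1066 g.
Volume = m/ρ = 1066 / 8.96 = 119.0 cm³.
Thickness = V/A = 119.0 / 348 = 0.342 cm = 3420 μm.

3420 μm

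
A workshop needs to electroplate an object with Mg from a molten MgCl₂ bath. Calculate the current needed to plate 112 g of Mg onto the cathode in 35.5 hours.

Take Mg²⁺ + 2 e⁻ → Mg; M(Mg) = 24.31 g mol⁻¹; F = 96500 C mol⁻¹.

6.96 A

n(Mg) = 112 / 24.31 = 4.607 mol.
n(e⁻) = 2 × 4.607 = 9.214 mol.
Q = n(e⁻)·F = 9.214 × 96500 = 889200 C.
I = Q/t = 889200 / 127800 s = 6.96 A.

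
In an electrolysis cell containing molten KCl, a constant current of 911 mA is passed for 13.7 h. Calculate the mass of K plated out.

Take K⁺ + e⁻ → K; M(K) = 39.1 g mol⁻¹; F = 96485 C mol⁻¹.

18.2 g

Q = I·t = 0.9110 A × 49320 s = 44930 C.
n(e⁻) = Q/F = 44930 / 96485 = 0.4657 mol.
K⁺ + e⁻ → K, so n(K) = n(e⁻)/1 = 0.4657 mol.
m = n·M = 0.4657 × 39.1 = 18.2 g.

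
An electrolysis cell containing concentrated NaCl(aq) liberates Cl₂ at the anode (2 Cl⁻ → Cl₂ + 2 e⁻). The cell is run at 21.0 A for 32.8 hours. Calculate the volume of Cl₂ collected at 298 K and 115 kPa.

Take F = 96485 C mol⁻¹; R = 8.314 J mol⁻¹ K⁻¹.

277 L

Q = I·t = 21.00 A × 118080 s = 2480000 C.
n(e⁻) = Q/F = 2480000 / 96485 = 25.70 mol.
2 electrons are transferred per Cl₂ molecule, so n(Cl₂) = 25.70 / 2 = 12.85 mol.
V = nRT/P = (12.85 × 8.314 × 298) / (115 × 10³ Pa) = 0.277 m³ = 277 L.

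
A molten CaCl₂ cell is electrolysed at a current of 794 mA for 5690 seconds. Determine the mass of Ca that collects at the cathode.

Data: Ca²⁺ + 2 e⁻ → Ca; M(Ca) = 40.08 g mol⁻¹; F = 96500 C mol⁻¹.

0.938 g

Q = I·t = 0.7940 A × 5690.0 s = 4518 C.
n(e⁻) = Q/F = 4518 / 96500 = 0.04682 mol.
Ca²⁺ + 2 e⁻ → Ca, so n(Ca) = n(e⁻)/2 = 0.02341 mol.
m = n·M = 0.02341 × 40.08 = 0.938 g.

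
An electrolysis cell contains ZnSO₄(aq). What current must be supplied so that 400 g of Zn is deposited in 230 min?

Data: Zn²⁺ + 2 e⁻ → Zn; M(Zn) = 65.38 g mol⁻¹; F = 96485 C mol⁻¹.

n(Zn) = 400 / 65.38 = 6.118 mol.
n(e⁻) = 2 × 6.118 = 12.24 mol.
Q = n(e⁻)·F = 12.24 × 96485 = 1181000 C.
I = Q/t = 1181000 / 13800 s = 85.6 A.

85.6 A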